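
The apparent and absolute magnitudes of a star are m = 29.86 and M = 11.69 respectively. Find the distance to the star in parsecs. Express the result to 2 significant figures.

μ = m − M = 18.170
m − M = 5 log₁₀ d − 5
log₁₀ d = (m − M)/5 + 1 = 4.6340
d = 10^4.6340 = 43050 pc

d ≈ 43000 pc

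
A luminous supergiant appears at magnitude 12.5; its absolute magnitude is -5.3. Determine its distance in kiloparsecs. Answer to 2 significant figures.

Distance modulus: m − M = 12.5 − (-5.3) = 17.800
m − M = 5 log₁₀ d − 5
log₁₀ d = (m − M)/5 + 1 = 4.5600
d = 10^4.5600 = 36310 pc
= 36.31 kpc

d ≈ 36 kpc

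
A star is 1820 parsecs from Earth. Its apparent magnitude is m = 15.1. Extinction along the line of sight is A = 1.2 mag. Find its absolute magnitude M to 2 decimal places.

M ≈ 2.60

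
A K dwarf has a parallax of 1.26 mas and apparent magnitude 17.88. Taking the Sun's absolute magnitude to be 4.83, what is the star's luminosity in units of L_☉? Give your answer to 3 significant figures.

L/L_☉ ≈ 0.0380

d = 1/p = 1000/1.26 mas = 793.7 pc
M = m − 5 log₁₀ d + 5 = 17.88 − 5·2.8996 + 5 = 8.382
M − M_☉ = 8.382 − 4.83 = 3.552
L/L_☉ = 10^(−0.4 × 3.552) = 0.03795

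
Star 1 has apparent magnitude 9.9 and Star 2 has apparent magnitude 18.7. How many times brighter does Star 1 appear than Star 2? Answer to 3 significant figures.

3310

Δm = 9.9 − (18.7) = -8.8
Flux ratio = 10^(−0.4 Δm) = 10^(−0.4 × -8.8) = 10^3.520 = 3311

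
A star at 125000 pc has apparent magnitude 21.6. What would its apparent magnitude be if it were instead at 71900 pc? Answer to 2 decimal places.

m ≈ 20.40

Flux ∝ 1/d², so Δm = 5 log₁₀(d₂/d₁) = 5 log₁₀(71900/125000) = -1.201
m₂ = m₁ + Δm = 21.6 + (-1.201) = 20.399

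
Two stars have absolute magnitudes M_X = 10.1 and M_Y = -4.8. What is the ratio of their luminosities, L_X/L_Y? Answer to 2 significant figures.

L_X/L_Y ≈ 1.1×10^-6

ΔM = M_X − M_Y = 14.9
L_X/L_Y = 10^(−0.4 ΔM) = 10^-5.960 = 1.096×10^-6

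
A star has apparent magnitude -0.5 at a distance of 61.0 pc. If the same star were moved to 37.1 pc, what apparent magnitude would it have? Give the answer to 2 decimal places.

Flux ∝ 1/d², so Δm = 5 log₁₀(d₂/d₁) = 5 log₁₀(37.1/61.0) = -1.080
m₂ = m₁ + Δm = -0.5 + (-1.080) = -1.580

m ≈ -1.58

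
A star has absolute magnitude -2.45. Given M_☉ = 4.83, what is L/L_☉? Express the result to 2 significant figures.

L/L_☉ ≈ 820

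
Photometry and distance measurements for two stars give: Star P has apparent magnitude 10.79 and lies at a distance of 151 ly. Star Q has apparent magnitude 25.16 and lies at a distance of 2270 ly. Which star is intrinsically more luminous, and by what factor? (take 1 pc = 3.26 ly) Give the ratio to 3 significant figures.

Star P: d = 151 ly / 3.26 = 46.32 pc
Star P: M = m − 5 log₁₀ d + 5 = 10.79 − 5·1.6658 + 5 = 7.461
Star Q: d = 2270 ly / 3.26 = 696.3 pc
Star Q: M = m − 5 log₁₀ d + 5 = 25.16 − 5·2.8428 + 5 = 15.946
ΔM = M_P − M_Q = 7.461 − (15.946) = -8.485; smaller M is more luminous → Star P.
L ratio = 10^(0.4 |ΔM|) = 10^3.394 = 2477

Star P is more luminous, by a factor of 2480.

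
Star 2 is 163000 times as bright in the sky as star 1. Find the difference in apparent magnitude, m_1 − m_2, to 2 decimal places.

m_1 − m_2 ≈ 13.03

Pogson: Δm = −2.5 log₁₀(ratio) = −2.5 log₁₀(163000) = −2.5 × 5.2122 = -13.030
Star 2 is brighter so has the smaller magnitude: m_1 − m_2 is positive.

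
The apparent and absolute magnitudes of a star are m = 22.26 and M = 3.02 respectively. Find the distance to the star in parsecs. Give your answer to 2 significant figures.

d ≈ 70000 pc

μ = m − M = 19.240
m − M = 5 log₁₀ d − 5
log₁₀ d = (m − M)/5 + 1 = 4.8480
d = 10^4.8480 = 70470 pc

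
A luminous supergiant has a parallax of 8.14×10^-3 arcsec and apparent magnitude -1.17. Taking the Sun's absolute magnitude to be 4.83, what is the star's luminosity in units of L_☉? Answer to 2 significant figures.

L/L_☉ ≈ 38000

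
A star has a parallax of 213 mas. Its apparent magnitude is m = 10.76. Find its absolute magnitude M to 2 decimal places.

M ≈ 12.40

p = 213 mas = 0.213″ → d = 1/p = 4.695 pc
5 log₁₀(d/10 pc) = 5 log₁₀(4.695) − 5 = -1.642
M = m − 5 log₁₀(d/10) = 10.76 + 1.642 = 12.402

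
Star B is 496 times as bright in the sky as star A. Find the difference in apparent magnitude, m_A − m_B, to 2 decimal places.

m_A − m_B ≈ 6.74

Pogson: Δm = −2.5 log₁₀(ratio) = −2.5 log₁₀(496) = −2.5 × 2.6955 = -6.739
Star B is brighter so has the smaller magnitude: m_A − m_B is positive.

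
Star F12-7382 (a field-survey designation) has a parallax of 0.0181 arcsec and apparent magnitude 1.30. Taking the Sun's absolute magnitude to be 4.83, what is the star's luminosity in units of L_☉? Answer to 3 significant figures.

d = 1/p = 1/0.0181″ = 55.25 pc
M = m − 5 log₁₀ d + 5 = 1.30 − 5·1.7423 + 5 = -2.412
M − M_☉ = -2.412 − 4.83 = -7.242
L/L_☉ = 10^(−0.4 × -7.242) = 788.2

L/L_☉ ≈ 788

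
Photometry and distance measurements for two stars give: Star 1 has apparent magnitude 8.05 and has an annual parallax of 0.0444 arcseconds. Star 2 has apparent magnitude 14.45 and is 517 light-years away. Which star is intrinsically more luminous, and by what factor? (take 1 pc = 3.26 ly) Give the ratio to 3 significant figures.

Star 1 is more luminous, by a factor of 7.32.

Star 1: d = 1/p = 1/0.0444″ = 22.52 pc
Star 1: M = m − 5 log₁₀ d + 5 = 8.05 − 5·1.3526 + 5 = 6.287
Star 2: d = 517 ly / 3.26 = 158.6 pc
Star 2: M = m − 5 log₁₀ d + 5 = 14.45 − 5·2.2003 + 5 = 8.449
ΔM = M_1 − M_2 = 6.287 − (8.449) = -2.162; smaller M is more luminous → Star 1.
L ratio = 10^(0.4 |ΔM|) = 10^0.865 = 7.323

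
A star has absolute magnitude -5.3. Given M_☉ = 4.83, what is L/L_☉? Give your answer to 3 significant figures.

L/L_☉ ≈ 11300

M − M_☉ = -5.3 − 4.83 = -10.130
L/L_☉ = 10^(−0.4 (M − M_☉)) = 10^4.052 = 11270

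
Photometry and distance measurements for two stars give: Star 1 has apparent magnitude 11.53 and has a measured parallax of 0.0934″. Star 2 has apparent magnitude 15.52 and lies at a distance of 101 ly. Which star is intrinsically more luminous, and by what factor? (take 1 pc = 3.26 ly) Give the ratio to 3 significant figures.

Star 1 is more luminous, by a factor of 4.71.

Star 1: d = 1/p = 1/0.0934″ = 10.71 pc
Star 1: M = m − 5 log₁₀ d + 5 = 11.53 − 5·1.0297 + 5 = 11.382
Star 2: d = 101 ly / 3.26 = 30.98 pc
Star 2: M = m − 5 log₁₀ d + 5 = 15.52 − 5·1.4911 + 5 = 13.064
ΔM = M_1 − M_2 = 11.382 − (13.064) = -1.683; smaller M is more luminous → Star 1.
L ratio = 10^(0.4 |ΔM|) = 10^0.673 = 4.711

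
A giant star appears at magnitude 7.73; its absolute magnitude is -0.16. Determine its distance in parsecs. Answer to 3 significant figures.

d ≈ 378 pc

Distance modulus: m − M = 7.73 − (-0.16) = 7.890
m − M = 5 log₁₀ d − 5
log₁₀ d = (m − M)/5 + 1 = 2.5780
d = 10^2.5780 = 378.4 pc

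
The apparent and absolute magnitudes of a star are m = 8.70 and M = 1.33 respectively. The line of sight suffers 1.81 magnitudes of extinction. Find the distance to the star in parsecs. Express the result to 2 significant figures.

m − M = 5 log₁₀(d/10 pc) + A  ⇒  8.70 − (1.33) − 1.81 = 5 log₁₀(d/10)
5.560 = 5 log₁₀(d/10)
log₁₀ d = (m − M − A)/5 + 1 = 2.1120
d = 10^2.1120 = 129.4 pc

d ≈ 130 pc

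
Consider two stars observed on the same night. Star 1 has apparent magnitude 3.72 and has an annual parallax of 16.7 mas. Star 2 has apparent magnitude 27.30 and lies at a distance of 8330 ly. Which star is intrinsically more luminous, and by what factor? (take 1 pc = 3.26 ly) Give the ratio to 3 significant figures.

Star 1: p = 16.7 mas = 0.0167″ → d = 1/p = 59.88 pc
Star 1: M = m − 5 log₁₀ d + 5 = 3.72 − 5·1.7773 + 5 = -0.166
Star 2: d = 8330 ly / 3.26 = 2555 pc
Star 2: M = m − 5 log₁₀ d + 5 = 27.30 − 5·3.4074 + 5 = 15.263
ΔM = M_1 − M_2 = -0.166 − (15.263) = -15.429; smaller M is more luminous → Star 1.
L ratio = 10^(0.4 |ΔM|) = 10^6.172 = 1.485×10^6

Star 1 is more luminous, by a factor of 1.48×10^6.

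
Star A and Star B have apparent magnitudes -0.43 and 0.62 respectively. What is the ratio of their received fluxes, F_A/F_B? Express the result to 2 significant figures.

F_A/F_B ≈ 2.6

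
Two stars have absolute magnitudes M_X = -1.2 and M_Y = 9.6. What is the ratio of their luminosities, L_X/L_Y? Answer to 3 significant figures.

ΔM = M_X − M_Y = -10.8
L_X/L_Y = 10^(−0.4 ΔM) = 10^4.320 = 20890

L_X/L_Y ≈ 20900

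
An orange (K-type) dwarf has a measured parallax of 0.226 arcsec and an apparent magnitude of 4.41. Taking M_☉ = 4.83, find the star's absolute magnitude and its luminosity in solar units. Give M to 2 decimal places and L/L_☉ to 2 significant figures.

M ≈ 6.18; L/L_☉ ≈ 0.29

d = 1/p = 1/0.226″ = 4.425 pc
M = m − 5 log₁₀ d + 5 = 4.41 − 5·0.6459 + 5 = 6.181
M − M_☉ = 6.181 − 4.83 = 1.351
L/L_☉ = 10^(−0.4 × 1.351) = 0.2883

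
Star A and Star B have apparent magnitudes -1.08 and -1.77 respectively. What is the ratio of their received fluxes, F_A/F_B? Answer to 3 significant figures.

F_A/F_B ≈ 0.530

Δm = -1.08 − (-1.77) = 0.69
Flux ratio = 10^(−0.4 Δm) = 10^(−0.4 × 0.69) = 10^-0.276 = 0.5297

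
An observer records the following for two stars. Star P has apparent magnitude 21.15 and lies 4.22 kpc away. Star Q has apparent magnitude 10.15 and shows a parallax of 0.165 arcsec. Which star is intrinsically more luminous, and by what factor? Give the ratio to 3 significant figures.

Star P: d = 4.22 kpc = 4220 pc
Star P: M = m − 5 log₁₀ d + 5 = 21.15 − 5·3.6253 + 5 = 8.023
Star Q: d = 1/p = 1/0.165″ = 6.061 pc
Star Q: M = m − 5 log₁₀ d + 5 = 10.15 − 5·0.7825 + 5 = 11.237
ΔM = M_P − M_Q = 8.023 − (11.237) = -3.214; smaller M is more luminous → Star P.
L ratio = 10^(0.4 |ΔM|) = 10^1.286 = 19.30

Star P is more luminous, by a factor of 19.3.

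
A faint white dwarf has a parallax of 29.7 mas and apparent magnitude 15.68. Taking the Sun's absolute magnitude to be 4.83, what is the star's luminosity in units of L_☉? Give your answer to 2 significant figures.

L/L_☉ ≈ 5.2×10^-4

d = 1/p = 1000/29.7 mas = 33.67 pc
M = m − 5 log₁₀ d + 5 = 15.68 − 5·1.5272 + 5 = 13.044
M − M_☉ = 13.044 − 4.83 = 8.214
L/L_☉ = 10^(−0.4 × 8.214) = 5.182×10^-4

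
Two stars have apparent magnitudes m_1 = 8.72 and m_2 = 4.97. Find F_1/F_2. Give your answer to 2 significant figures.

Magnitude difference = 3.75
Flux ratio = 10^(−0.4 Δm) = 10^(−0.4 × 3.75) = 10^-1.500 = 0.03162

F_1/F_2 ≈ 0.032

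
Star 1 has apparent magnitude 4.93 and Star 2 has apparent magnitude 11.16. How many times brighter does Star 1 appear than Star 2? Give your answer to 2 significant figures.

Magnitude difference = -6.23
Flux ratio = 10^(−0.4 Δm) = 10^(−0.4 × -6.23) = 10^2.492 = 310.5

310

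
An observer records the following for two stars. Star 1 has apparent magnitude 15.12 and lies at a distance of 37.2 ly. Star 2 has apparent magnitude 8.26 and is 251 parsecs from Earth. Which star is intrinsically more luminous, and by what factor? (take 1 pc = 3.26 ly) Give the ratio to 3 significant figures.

Star 2 is more luminous, by a factor of 268000.

Star 1: d = 37.2 ly / 3.26 = 11.41 pc
Star 1: M = m − 5 log₁₀ d + 5 = 15.12 − 5·1.0573 + 5 = 14.833
Star 2: M = m − 5 log₁₀ d + 5 = 8.26 − 5·2.3997 + 5 = 1.262
ΔM = M_1 − M_2 = 14.833 − (1.262) = 13.572; smaller M is more luminous → Star 2.
L ratio = 10^(0.4 |ΔM|) = 10^5.429 = 268300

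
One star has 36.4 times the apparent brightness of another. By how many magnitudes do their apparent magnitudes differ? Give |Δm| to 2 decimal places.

|Δm| ≈ 3.90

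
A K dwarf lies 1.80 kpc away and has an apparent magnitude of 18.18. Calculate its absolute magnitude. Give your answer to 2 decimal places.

d = 1.80 kpc = 1800 pc
5 log₁₀(d/10 pc) = 5 log₁₀(1800) − 5 = 11.276
M = m − 5 log₁₀(d/10) = 18.18 − 11.276 = 6.904

M ≈ 6.90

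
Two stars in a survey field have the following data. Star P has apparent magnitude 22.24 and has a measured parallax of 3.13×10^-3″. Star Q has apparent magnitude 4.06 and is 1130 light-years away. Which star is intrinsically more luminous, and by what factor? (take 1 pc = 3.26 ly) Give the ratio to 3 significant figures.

Star Q is more luminous, by a factor of 2.20×10^7.

Star P: d = 1/p = 1/3.13×10^-3″ = 319.5 pc
Star P: M = m − 5 log₁₀ d + 5 = 22.24 − 5·2.5045 + 5 = 14.718
Star Q: d = 1130 ly / 3.26 = 346.6 pc
Star Q: M = m − 5 log₁₀ d + 5 = 4.06 − 5·2.5399 + 5 = -3.639
ΔM = M_P − M_Q = 14.718 − (-3.639) = 18.357; smaller M is more luminous → Star Q.
L ratio = 10^(0.4 |ΔM|) = 10^7.343 = 2.202×10^7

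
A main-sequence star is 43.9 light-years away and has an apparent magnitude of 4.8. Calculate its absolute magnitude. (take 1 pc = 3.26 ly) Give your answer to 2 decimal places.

M ≈ 4.15

d = 43.9 ly / 3.26 = 13.47 pc
5 log₁₀(d/10 pc) = 5 log₁₀(13.47) − 5 = 0.646
M = m − 5 log₁₀(d/10) = 4.8 − 0.646 = 4.154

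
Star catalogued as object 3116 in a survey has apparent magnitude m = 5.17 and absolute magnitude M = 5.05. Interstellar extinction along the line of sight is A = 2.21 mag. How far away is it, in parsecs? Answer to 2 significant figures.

d ≈ 3.8 pc

m − M = 5 log₁₀(d/10 pc) + A  ⇒  5.17 − (5.05) − 2.21 = 5 log₁₀(d/10)
-2.090 = 5 log₁₀(d/10)
log₁₀ d = (m − M − A)/5 + 1 = 0.5820
d = 10^0.5820 = 3.819 pc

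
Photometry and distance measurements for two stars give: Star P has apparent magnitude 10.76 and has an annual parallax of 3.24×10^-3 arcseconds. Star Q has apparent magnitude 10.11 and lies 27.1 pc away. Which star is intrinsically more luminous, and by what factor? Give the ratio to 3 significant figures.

Star P is more luminous, by a factor of 71.3.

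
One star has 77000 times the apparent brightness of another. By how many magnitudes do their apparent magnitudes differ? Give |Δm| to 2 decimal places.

|Δm| ≈ 12.22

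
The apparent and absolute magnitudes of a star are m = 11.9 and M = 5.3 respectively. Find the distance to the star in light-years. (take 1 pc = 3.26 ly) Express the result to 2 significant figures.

d ≈ 680 ly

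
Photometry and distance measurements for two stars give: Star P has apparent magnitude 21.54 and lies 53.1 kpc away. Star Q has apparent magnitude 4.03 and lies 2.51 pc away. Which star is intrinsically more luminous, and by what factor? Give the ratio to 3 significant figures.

Star P is more luminous, by a factor of 44.3.

Star P: d = 53.1 kpc = 53100 pc
Star P: M = m − 5 log₁₀ d + 5 = 21.54 − 5·4.7251 + 5 = 2.915
Star Q: M = m − 5 log₁₀ d + 5 = 4.03 − 5·0.3997 + 5 = 7.032
ΔM = M_P − M_Q = 2.915 − (7.032) = -4.117; smaller M is more luminous → Star P.
L ratio = 10^(0.4 |ΔM|) = 10^1.647 = 44.34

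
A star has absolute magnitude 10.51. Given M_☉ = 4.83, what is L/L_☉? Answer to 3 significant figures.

L/L_☉ ≈ 5.35×10^-3

M − M_☉ = 10.51 − 4.83 = 5.680
L/L_☉ = 10^(−0.4 (M − M_☉)) = 10^-2.272 = 5.346×10^-3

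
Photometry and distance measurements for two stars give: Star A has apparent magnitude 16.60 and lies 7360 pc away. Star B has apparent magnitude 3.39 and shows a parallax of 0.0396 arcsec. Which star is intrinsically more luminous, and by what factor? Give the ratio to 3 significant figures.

Star B is more luminous, by a factor of 2.26.

Star A: M = m − 5 log₁₀ d + 5 = 16.60 − 5·3.8669 + 5 = 2.266
Star B: d = 1/p = 1/0.0396″ = 25.25 pc
Star B: M = m − 5 log₁₀ d + 5 = 3.39 − 5·1.4023 + 5 = 1.378
ΔM = M_A − M_B = 2.266 − (1.378) = 0.887; smaller M is more luminous → Star B.
L ratio = 10^(0.4 |ΔM|) = 10^0.355 = 2.264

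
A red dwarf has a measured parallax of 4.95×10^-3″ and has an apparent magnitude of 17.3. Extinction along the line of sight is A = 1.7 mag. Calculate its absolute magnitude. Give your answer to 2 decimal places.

d = 1/p = 1/4.95×10^-3″ = 202.0 pc
5 log₁₀(d/10 pc) = 5 log₁₀(202.0) − 5 = 6.527
M = m − 5 log₁₀(d/10) − A = 17.3 − 6.527 − 1.7 = 9.073

M ≈ 9.07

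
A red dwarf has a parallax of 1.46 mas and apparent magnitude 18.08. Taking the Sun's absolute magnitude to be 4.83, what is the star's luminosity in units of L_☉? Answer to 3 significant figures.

d = 1/p = 1000/1.46 mas = 684.9 pc
M = m − 5 log₁₀ d + 5 = 18.08 − 5·2.8356 + 5 = 8.902
M − M_☉ = 8.902 − 4.83 = 4.072
L/L_☉ = 10^(−0.4 × 4.072) = 0.02351

L/L_☉ ≈ 0.0235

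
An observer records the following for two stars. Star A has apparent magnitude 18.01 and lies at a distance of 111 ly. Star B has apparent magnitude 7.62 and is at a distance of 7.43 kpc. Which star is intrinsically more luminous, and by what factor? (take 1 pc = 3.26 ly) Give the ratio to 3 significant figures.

Star A: d = 111 ly / 3.26 = 34.05 pc
Star A: M = m − 5 log₁₀ d + 5 = 18.01 − 5·1.5321 + 5 = 15.349
Star B: d = 7.43 kpc = 7430 pc
Star B: M = m − 5 log₁₀ d + 5 = 7.62 − 5·3.8710 + 5 = -6.735
ΔM = M_A − M_B = 15.349 − (-6.735) = 22.084; smaller M is more luminous → Star B.
L ratio = 10^(0.4 |ΔM|) = 10^8.834 = 6.820×10^8

Star B is more luminous, by a factor of 6.82×10^8.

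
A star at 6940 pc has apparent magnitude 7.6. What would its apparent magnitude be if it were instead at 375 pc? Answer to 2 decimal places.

m ≈ 1.26

Flux ∝ 1/d², so Δm = 5 log₁₀(d₂/d₁) = 5 log₁₀(375/6940) = -6.337
m₂ = m₁ + Δm = 7.6 + (-6.337) = 1.263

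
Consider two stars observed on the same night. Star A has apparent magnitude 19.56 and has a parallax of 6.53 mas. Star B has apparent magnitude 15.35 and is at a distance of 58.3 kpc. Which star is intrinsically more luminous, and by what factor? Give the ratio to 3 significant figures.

Star B is more luminous, by a factor of 7.00×10^6.

Star A: p = 6.53 mas = 6.53×10^-3″ → d = 1/p = 153.1 pc
Star A: M = m − 5 log₁₀ d + 5 = 19.56 − 5·2.1851 + 5 = 13.635
Star B: d = 58.3 kpc = 58300 pc
Star B: M = m − 5 log₁₀ d + 5 = 15.35 − 5·4.7657 + 5 = -3.478
ΔM = M_A − M_B = 13.635 − (-3.478) = 17.113; smaller M is more luminous → Star B.
L ratio = 10^(0.4 |ΔM|) = 10^6.845 = 7.001×10^6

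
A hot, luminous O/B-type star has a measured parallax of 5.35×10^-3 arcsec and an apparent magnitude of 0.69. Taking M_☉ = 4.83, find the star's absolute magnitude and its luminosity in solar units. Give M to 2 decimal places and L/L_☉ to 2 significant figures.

M ≈ -5.67; L/L_☉ ≈ 16000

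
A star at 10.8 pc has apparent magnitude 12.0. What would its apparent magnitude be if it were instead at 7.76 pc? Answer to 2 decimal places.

m ≈ 11.28

Flux ∝ 1/d², so Δm = 5 log₁₀(d₂/d₁) = 5 log₁₀(7.76/10.8) = -0.718
m₂ = m₁ + Δm = 12.0 + (-0.718) = 11.282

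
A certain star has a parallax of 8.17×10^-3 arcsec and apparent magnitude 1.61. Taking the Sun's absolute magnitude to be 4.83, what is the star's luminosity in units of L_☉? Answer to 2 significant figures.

L/L_☉ ≈ 2900

d = 1/p = 1/8.17×10^-3″ = 122.4 pc
M = m − 5 log₁₀ d + 5 = 1.61 − 5·2.0878 + 5 = -3.829
M − M_☉ = -3.829 − 4.83 = -8.659
L/L_☉ = 10^(−0.4 × -8.659) = 2908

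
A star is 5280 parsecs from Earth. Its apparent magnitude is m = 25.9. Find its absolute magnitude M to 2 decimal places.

M ≈ 12.29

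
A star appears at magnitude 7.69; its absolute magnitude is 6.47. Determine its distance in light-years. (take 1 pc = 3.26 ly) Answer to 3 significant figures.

μ = m − M = 1.220
m − M = 5 log₁₀ d − 5
log₁₀ d = (m − M)/5 + 1 = 1.2440
d = 10^1.2440 = 17.54 pc
= 57.18 ly

d ≈ 57.2 ly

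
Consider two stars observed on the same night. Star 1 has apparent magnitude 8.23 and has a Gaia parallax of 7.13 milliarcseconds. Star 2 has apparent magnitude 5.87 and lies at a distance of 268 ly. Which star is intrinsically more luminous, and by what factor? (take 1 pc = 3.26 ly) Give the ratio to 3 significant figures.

Star 2 is more luminous, by a factor of 3.02.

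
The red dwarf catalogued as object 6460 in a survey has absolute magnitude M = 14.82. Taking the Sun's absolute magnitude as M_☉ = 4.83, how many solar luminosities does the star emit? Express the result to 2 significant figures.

M − M_☉ = 14.82 − 4.83 = 9.990
L/L_☉ = 10^(−0.4 (M − M_☉)) = 10^-3.996 = 1.009×10^-4

L/L_☉ ≈ 1.0×10^-4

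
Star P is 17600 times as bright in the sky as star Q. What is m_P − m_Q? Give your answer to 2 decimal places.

Pogson: Δm = −2.5 log₁₀(ratio) = −2.5 log₁₀(17600) = −2.5 × 4.2455 = -10.614
Star P is brighter, so it has the smaller magnitude: the difference is negative.

m_P − m_Q ≈ -10.61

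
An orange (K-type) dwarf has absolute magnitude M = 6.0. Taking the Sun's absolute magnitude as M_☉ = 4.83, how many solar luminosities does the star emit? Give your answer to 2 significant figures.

M − M_☉ = 6.0 − 4.83 = 1.170
L/L_☉ = 10^(−0.4 (M − M_☉)) = 10^-0.468 = 0.3404

L/L_☉ ≈ 0.34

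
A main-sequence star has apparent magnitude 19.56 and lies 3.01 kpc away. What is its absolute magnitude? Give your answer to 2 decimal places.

d = 3.01 kpc = 3010 pc
5 log₁₀(d/10 pc) = 5 log₁₀(3010) − 5 = 12.393
M = m − 5 log₁₀(d/10) = 19.56 − 12.393 = 7.167

M ≈ 7.17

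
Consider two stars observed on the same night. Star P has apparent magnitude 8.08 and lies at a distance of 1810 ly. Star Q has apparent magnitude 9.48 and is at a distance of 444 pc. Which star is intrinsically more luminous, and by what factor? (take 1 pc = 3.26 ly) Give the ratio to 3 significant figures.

Star P: d = 1810 ly / 3.26 = 555.2 pc
Star P: M = m − 5 log₁₀ d + 5 = 8.08 − 5·2.7445 + 5 = -0.642
Star Q: M = m − 5 log₁₀ d + 5 = 9.48 − 5·2.6474 + 5 = 1.243
ΔM = M_P − M_Q = -0.642 − (1.243) = -1.885; smaller M is more luminous → Star P.
L ratio = 10^(0.4 |ΔM|) = 10^0.754 = 5.677

Star P is more luminous, by a factor of 5.68.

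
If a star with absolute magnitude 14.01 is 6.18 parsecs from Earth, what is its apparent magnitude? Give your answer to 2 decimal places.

m = M + 5 log₁₀ d − 5 = 14.01 + 5·0.7910 − 5 = 12.965

m ≈ 12.96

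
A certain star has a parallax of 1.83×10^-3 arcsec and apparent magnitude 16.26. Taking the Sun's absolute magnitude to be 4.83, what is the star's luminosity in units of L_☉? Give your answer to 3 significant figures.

d = 1/p = 1/1.83×10^-3″ = 546.4 pc
M = m − 5 log₁₀ d + 5 = 16.26 − 5·2.7375 + 5 = 7.572
M − M_☉ = 7.572 − 4.83 = 2.742
L/L_☉ = 10^(−0.4 × 2.742) = 0.08000

L/L_☉ ≈ 0.0800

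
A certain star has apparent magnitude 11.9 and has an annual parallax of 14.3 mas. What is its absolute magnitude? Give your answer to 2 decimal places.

M ≈ 7.68

p = 14.3 mas = 0.0143″ → d = 1/p = 69.93 pc
5 log₁₀(d/10 pc) = 5 log₁₀(69.93) − 5 = 4.223
M = m − 5 log₁₀(d/10) = 11.9 − 4.223 = 7.677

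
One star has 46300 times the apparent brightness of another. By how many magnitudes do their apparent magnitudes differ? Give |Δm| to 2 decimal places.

|Δm| ≈ 11.66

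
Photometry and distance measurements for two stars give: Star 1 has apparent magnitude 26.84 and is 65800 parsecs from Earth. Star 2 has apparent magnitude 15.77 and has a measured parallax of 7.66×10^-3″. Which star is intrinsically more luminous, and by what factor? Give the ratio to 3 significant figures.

Star 1: M = m − 5 log₁₀ d + 5 = 26.84 − 5·4.8182 + 5 = 7.749
Star 2: d = 1/p = 1/7.66×10^-3″ = 130.5 pc
Star 2: M = m − 5 log₁₀ d + 5 = 15.77 − 5·2.1158 + 5 = 10.191
ΔM = M_1 − M_2 = 7.749 − (10.191) = -2.442; smaller M is more luminous → Star 1.
L ratio = 10^(0.4 |ΔM|) = 10^0.977 = 9.482

Star 1 is more luminous, by a factor of 9.48.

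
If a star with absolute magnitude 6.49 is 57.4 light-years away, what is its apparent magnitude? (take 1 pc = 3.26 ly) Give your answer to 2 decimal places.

d = 57.4 ly / 3.26 = 17.61 pc
m = M + 5 log₁₀ d − 5 = 6.49 + 5·1.2457 − 5 = 7.718

m ≈ 7.72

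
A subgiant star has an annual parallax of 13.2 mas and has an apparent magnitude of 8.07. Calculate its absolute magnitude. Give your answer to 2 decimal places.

p = 13.2 mas = 0.0132″ → d = 1/p = 75.76 pc
5 log₁₀(d/10 pc) = 5 log₁₀(75.76) − 5 = 4.397
M = m − 5 log₁₀(d/10) = 8.07 − 4.397 = 3.673

M ≈ 3.67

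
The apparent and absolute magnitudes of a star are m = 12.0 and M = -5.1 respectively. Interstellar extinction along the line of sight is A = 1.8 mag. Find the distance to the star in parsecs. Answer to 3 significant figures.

d ≈ 11500 pc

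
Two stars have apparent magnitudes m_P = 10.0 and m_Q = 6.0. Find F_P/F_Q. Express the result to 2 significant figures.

Δm = 10.0 − (6.0) = 4.0
Flux ratio = 10^(−0.4 Δm) = 10^(−0.4 × 4.0) = 10^-1.600 = 0.02512

F_P/F_Q ≈ 0.025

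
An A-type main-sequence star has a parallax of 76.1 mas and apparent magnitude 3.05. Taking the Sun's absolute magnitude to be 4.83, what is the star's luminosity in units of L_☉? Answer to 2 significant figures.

d = 1/p = 1000/76.1 mas = 13.14 pc
M = m − 5 log₁₀ d + 5 = 3.05 − 5·1.1186 + 5 = 2.457
M − M_☉ = 2.457 − 4.83 = -2.373
L/L_☉ = 10^(−0.4 × -2.373) = 8.897

L/L_☉ ≈ 8.9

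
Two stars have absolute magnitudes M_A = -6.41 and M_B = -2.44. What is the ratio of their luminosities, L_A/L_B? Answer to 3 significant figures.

L_A/L_B ≈ 38.7

ΔM = M_A − M_B = -3.97
L_A/L_B = 10^(−0.4 ΔM) = 10^1.588 = 38.73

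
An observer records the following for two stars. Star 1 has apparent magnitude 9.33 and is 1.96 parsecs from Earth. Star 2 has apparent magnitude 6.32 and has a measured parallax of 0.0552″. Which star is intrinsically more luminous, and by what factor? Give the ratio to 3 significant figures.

Star 1: M = m − 5 log₁₀ d + 5 = 9.33 − 5·0.2923 + 5 = 12.869
Star 2: d = 1/p = 1/0.0552″ = 18.12 pc
Star 2: M = m − 5 log₁₀ d + 5 = 6.32 − 5·1.2581 + 5 = 5.030
ΔM = M_1 − M_2 = 12.869 − (5.030) = 7.839; smaller M is more luminous → Star 2.
L ratio = 10^(0.4 |ΔM|) = 10^3.136 = 1367

Star 2 is more luminous, by a factor of 1370.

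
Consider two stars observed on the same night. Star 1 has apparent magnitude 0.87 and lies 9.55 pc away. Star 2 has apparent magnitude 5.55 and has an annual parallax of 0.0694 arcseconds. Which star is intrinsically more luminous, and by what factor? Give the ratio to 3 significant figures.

Star 1 is more luminous, by a factor of 32.7.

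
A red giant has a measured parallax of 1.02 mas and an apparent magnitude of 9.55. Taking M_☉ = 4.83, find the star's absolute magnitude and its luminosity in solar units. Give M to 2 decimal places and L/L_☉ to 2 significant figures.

d = 1/p = 1000/1.02 mas = 980.4 pc
M = m − 5 log₁₀ d + 5 = 9.55 − 5·2.9914 + 5 = -0.407
M − M_☉ = -0.407 − 4.83 = -5.237
L/L_☉ = 10^(−0.4 × -5.237) = 124.4

M ≈ -0.41; L/L_☉ ≈ 120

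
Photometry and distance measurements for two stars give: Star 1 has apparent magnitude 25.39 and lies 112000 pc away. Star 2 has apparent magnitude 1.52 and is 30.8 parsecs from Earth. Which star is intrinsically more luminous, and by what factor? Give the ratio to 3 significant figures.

Star 1: M = m − 5 log₁₀ d + 5 = 25.39 − 5·5.0492 + 5 = 5.144
Star 2: M = m − 5 log₁₀ d + 5 = 1.52 − 5·1.4886 + 5 = -0.923
ΔM = M_1 − M_2 = 5.144 − (-0.923) = 6.067; smaller M is more luminous → Star 2.
L ratio = 10^(0.4 |ΔM|) = 10^2.427 = 267.1

Star 2 is more luminous, by a factor of 267.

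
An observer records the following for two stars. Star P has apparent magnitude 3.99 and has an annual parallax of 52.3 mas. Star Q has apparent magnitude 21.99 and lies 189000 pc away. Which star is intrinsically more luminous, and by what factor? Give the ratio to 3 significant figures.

Star P: p = 52.3 mas = 0.0523″ → d = 1/p = 19.12 pc
Star P: M = m − 5 log₁₀ d + 5 = 3.99 − 5·1.2815 + 5 = 2.583
Star Q: M = m − 5 log₁₀ d + 5 = 21.99 − 5·5.2765 + 5 = 0.608
ΔM = M_P − M_Q = 2.583 − (0.608) = 1.975; smaller M is more luminous → Star Q.
L ratio = 10^(0.4 |ΔM|) = 10^0.790 = 6.165

Star Q is more luminous, by a factor of 6.16.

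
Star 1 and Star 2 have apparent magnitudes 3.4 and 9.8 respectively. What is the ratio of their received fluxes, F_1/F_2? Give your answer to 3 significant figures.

F_1/F_2 ≈ 363

Δm = 3.4 − (9.8) = -6.4
Flux ratio = 10^(−0.4 Δm) = 10^(−0.4 × -6.4) = 10^2.560 = 363.1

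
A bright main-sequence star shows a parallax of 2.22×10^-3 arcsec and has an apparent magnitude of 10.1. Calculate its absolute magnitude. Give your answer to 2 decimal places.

M ≈ 1.83

d = 1/p = 1/2.22×10^-3″ = 450.5 pc
5 log₁₀(d/10 pc) = 5 log₁₀(450.5) − 5 = 8.268
M = m − 5 log₁₀(d/10) = 10.1 − 8.268 = 1.832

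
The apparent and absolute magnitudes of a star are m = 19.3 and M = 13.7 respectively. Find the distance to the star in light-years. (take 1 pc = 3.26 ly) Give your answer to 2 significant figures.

μ = m − M = 5.600
m − M = 5 log₁₀ d − 5
log₁₀ d = (m − M)/5 + 1 = 2.1200
d = 10^2.1200 = 131.8 pc
= 429.8 ly

d ≈ 430 ly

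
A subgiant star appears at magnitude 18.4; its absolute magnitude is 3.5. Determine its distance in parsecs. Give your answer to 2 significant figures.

Distance modulus: m − M = 18.4 − (3.5) = 14.900
m − M = 5 log₁₀ d − 5
log₁₀ d = (m − M)/5 + 1 = 3.9800
d = 10^3.9800 = 9550 pc

d ≈ 9500 pc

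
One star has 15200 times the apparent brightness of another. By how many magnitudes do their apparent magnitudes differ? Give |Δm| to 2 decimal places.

Pogson: Δm = −2.5 log₁₀(ratio) = −2.5 log₁₀(15200) = −2.5 × 4.1818 = -10.455

|Δm| ≈ 10.45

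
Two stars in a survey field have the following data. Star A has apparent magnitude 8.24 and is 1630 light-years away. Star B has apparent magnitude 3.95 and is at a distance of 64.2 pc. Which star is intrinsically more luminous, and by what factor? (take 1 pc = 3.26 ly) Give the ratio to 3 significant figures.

Star A: d = 1630 ly / 3.26 = 500.0 pc
Star A: M = m − 5 log₁₀ d + 5 = 8.24 − 5·2.6990 + 5 = -0.255
Star B: M = m − 5 log₁₀ d + 5 = 3.95 − 5·1.8075 + 5 = -0.088
ΔM = M_A − M_B = -0.255 − (-0.088) = -0.167; smaller M is more luminous → Star A.
L ratio = 10^(0.4 |ΔM|) = 10^0.067 = 1.166

Star A is more luminous, by a factor of 1.17.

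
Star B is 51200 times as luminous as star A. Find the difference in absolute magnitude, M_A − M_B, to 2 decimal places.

M_A − M_B ≈ 11.77

Pogson: ΔM = −2.5 log₁₀(ratio) = −2.5 log₁₀(51200) = −2.5 × 4.7093 = -11.773
Star B is brighter so has the smaller magnitude: M_A − M_B is positive.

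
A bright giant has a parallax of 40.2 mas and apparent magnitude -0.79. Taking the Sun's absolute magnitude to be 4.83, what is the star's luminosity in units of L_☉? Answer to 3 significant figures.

d = 1/p = 1000/40.2 mas = 24.88 pc
M = m − 5 log₁₀ d + 5 = -0.79 − 5·1.3958 + 5 = -2.769
M − M_☉ = -2.769 − 4.83 = -7.599
L/L_☉ = 10^(−0.4 × -7.599) = 1095

L/L_☉ ≈ 1100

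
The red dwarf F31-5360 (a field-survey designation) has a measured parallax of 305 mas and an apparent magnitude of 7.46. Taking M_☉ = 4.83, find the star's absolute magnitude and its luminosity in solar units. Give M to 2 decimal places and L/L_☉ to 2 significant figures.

M ≈ 9.88; L/L_☉ ≈ 9.5×10^-3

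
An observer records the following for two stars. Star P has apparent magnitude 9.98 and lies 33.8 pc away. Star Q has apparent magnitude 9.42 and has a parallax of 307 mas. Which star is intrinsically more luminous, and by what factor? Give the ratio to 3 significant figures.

Star P: M = m − 5 log₁₀ d + 5 = 9.98 − 5·1.5289 + 5 = 7.335
Star Q: p = 307 mas = 0.307″ → d = 1/p = 3.257 pc
Star Q: M = m − 5 log₁₀ d + 5 = 9.42 − 5·0.5129 + 5 = 11.856
ΔM = M_P − M_Q = 7.335 − (11.856) = -4.520; smaller M is more luminous → Star P.
L ratio = 10^(0.4 |ΔM|) = 10^1.808 = 64.29

Star P is more luminous, by a factor of 64.3.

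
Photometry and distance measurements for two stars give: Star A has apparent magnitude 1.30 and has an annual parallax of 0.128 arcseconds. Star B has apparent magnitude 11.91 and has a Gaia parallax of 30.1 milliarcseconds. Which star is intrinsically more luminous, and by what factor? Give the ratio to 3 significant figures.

Star A is more luminous, by a factor of 970.

Star A: d = 1/p = 1/0.128″ = 7.812 pc
Star A: M = m − 5 log₁₀ d + 5 = 1.30 − 5·0.8928 + 5 = 1.836
Star B: p = 30.1 mas = 0.0301″ → d = 1/p = 33.22 pc
Star B: M = m − 5 log₁₀ d + 5 = 11.91 − 5·1.5214 + 5 = 9.303
ΔM = M_A − M_B = 1.836 − (9.303) = -7.467; smaller M is more luminous → Star A.
L ratio = 10^(0.4 |ΔM|) = 10^2.987 = 969.9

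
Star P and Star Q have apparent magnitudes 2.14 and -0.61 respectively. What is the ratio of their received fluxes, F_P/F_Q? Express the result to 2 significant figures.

Magnitude difference = 2.75
Flux ratio = 10^(−0.4 Δm) = 10^(−0.4 × 2.75) = 10^-1.100 = 0.07943

F_P/F_Q ≈ 0.079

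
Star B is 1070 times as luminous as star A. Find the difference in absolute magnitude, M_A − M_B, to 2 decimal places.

M_A − M_B ≈ 7.57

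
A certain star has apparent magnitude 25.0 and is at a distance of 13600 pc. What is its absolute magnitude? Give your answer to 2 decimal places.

M ≈ 9.33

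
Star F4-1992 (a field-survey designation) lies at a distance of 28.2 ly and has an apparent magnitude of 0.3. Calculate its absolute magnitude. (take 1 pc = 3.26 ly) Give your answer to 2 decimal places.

M ≈ 0.61

d = 28.2 ly / 3.26 = 8.650 pc
5 log₁₀(d/10 pc) = 5 log₁₀(8.650) − 5 = -0.315
M = m − 5 log₁₀(d/10) = 0.3 + 0.315 = 0.615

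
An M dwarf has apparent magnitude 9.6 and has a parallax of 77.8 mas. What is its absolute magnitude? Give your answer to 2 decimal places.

M ≈ 9.05

p = 77.8 mas = 0.0778″ → d = 1/p = 12.85 pc
5 log₁₀(d/10 pc) = 5 log₁₀(12.85) − 5 = 0.545
M = m − 5 log₁₀(d/10) = 9.6 − 0.545 = 9.055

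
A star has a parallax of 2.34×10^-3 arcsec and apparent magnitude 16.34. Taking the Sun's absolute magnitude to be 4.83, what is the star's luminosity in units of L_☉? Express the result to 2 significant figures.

d = 1/p = 1/2.34×10^-3″ = 427.4 pc
M = m − 5 log₁₀ d + 5 = 16.34 − 5·2.6308 + 5 = 8.186
M − M_☉ = 8.186 − 4.83 = 3.356
L/L_☉ = 10^(−0.4 × 3.356) = 0.04545

L/L_☉ ≈ 0.045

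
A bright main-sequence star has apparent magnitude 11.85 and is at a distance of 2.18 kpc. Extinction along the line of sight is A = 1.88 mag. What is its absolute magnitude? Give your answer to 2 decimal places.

M ≈ -1.72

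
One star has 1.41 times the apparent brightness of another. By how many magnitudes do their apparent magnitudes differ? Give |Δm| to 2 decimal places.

|Δm| ≈ 0.37

Pogson: Δm = −2.5 log₁₀(ratio) = −2.5 log₁₀(1.41) = −2.5 × 0.1492 = -0.373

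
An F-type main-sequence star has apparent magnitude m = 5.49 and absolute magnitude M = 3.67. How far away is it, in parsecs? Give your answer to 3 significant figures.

μ = m − M = 1.820
m − M = 5 log₁₀ d − 5
log₁₀ d = (m − M)/5 + 1 = 1.3640
d = 10^1.3640 = 23.12 pc

d ≈ 23.1 pc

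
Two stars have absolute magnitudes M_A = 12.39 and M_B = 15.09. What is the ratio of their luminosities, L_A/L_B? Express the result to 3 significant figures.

L_A/L_B ≈ 12.0

ΔM = M_A − M_B = -2.70
L_A/L_B = 10^(−0.4 ΔM) = 10^1.080 = 12.02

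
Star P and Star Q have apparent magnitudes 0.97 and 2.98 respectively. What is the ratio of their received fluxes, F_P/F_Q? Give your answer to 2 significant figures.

Δm = 0.97 − (2.98) = -2.01
Flux ratio = 10^(−0.4 Δm) = 10^(−0.4 × -2.01) = 10^0.804 = 6.368

F_P/F_Q ≈ 6.4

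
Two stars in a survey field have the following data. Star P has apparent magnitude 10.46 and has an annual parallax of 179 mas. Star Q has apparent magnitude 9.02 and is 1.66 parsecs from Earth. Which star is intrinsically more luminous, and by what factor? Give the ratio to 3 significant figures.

Star P is more luminous, by a factor of 3.01.

Star P: p = 179 mas = 0.179″ → d = 1/p = 5.587 pc
Star P: M = m − 5 log₁₀ d + 5 = 10.46 − 5·0.7471 + 5 = 11.724
Star Q: M = m − 5 log₁₀ d + 5 = 9.02 − 5·0.2201 + 5 = 12.919
ΔM = M_P − M_Q = 11.724 − (12.919) = -1.195; smaller M is more luminous → Star P.
L ratio = 10^(0.4 |ΔM|) = 10^0.478 = 3.007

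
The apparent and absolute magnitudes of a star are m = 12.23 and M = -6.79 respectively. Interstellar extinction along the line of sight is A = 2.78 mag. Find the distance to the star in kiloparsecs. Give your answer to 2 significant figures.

m − M = 5 log₁₀(d/10 pc) + A  ⇒  12.23 − (-6.79) − 2.78 = 5 log₁₀(d/10)
16.240 = 5 log₁₀(d/10)
log₁₀ d = (m − M − A)/5 + 1 = 4.2480
d = 10^4.2480 = 17700 pc
= 17.70 kpc

d ≈ 18 kpc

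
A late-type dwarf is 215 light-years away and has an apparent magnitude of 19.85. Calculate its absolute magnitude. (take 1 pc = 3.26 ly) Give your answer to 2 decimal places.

d = 215 ly / 3.26 = 65.95 pc
5 log₁₀(d/10 pc) = 5 log₁₀(65.95) − 5 = 4.096
M = m − 5 log₁₀(d/10) = 19.85 − 4.096 = 15.754

M ≈ 15.75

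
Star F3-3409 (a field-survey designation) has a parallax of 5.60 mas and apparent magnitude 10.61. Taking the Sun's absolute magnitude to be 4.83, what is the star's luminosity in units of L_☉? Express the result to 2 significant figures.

L/L_☉ ≈ 1.6

d = 1/p = 1000/5.60 mas = 178.6 pc
M = m − 5 log₁₀ d + 5 = 10.61 − 5·2.2518 + 5 = 4.351
M − M_☉ = 4.351 − 4.83 = -0.479
L/L_☉ = 10^(−0.4 × -0.479) = 1.555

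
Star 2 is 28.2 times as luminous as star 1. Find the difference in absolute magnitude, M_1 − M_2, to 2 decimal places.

M_1 − M_2 ≈ 3.63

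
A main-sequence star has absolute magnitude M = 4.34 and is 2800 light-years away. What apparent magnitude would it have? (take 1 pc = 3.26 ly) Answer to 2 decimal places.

d = 2800 ly / 3.26 = 858.9 pc
m = M + 5 log₁₀ d − 5 = 4.34 + 5·2.9339 − 5 = 14.010

m ≈ 14.01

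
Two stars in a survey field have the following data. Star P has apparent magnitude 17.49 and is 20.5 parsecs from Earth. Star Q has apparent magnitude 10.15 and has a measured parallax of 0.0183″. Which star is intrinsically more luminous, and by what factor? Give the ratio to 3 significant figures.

Star P: M = m − 5 log₁₀ d + 5 = 17.49 − 5·1.3118 + 5 = 15.931
Star Q: d = 1/p = 1/0.0183″ = 54.64 pc
Star Q: M = m − 5 log₁₀ d + 5 = 10.15 − 5·1.7375 + 5 = 6.462
ΔM = M_P − M_Q = 15.931 − (6.462) = 9.469; smaller M is more luminous → Star Q.
L ratio = 10^(0.4 |ΔM|) = 10^3.788 = 6132

Star Q is more luminous, by a factor of 6130.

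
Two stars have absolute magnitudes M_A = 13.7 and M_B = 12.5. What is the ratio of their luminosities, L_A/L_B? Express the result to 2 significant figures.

L_A/L_B ≈ 0.33

ΔM = M_A − M_B = 1.2
L_A/L_B = 10^(−0.4 ΔM) = 10^-0.480 = 0.3311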